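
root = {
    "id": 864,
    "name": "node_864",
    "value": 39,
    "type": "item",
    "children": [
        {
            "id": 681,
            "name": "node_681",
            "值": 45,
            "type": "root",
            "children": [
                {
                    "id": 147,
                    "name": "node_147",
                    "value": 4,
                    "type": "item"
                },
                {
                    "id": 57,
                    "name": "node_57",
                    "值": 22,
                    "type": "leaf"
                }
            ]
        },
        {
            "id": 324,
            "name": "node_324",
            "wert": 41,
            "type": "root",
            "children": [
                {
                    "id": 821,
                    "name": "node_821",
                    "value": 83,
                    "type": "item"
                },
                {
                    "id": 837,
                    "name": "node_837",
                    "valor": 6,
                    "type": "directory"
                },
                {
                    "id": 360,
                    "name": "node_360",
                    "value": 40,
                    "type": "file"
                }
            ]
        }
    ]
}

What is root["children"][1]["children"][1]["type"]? "directory"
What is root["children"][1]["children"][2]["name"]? "node_360"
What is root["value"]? 39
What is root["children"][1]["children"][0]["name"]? "node_821"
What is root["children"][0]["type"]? "root"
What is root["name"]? "node_864"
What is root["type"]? "item"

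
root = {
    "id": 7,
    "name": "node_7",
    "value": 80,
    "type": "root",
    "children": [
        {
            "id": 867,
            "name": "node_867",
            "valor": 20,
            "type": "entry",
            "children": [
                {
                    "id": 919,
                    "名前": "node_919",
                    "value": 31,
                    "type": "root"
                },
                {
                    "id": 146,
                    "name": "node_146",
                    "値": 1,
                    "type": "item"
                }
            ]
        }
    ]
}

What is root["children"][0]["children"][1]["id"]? 146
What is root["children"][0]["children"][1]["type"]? "item"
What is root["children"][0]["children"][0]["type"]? "root"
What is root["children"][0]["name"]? "node_867"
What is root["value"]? 80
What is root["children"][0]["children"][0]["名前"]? "node_919"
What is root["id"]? 7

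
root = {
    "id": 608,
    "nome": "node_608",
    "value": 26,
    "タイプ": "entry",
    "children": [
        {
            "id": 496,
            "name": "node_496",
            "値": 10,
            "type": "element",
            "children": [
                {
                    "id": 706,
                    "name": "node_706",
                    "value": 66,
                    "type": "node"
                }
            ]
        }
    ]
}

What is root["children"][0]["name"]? "node_496"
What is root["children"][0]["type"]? "element"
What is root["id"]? 608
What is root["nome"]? "node_608"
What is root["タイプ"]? "entry"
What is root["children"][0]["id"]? 496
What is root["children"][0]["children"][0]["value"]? 66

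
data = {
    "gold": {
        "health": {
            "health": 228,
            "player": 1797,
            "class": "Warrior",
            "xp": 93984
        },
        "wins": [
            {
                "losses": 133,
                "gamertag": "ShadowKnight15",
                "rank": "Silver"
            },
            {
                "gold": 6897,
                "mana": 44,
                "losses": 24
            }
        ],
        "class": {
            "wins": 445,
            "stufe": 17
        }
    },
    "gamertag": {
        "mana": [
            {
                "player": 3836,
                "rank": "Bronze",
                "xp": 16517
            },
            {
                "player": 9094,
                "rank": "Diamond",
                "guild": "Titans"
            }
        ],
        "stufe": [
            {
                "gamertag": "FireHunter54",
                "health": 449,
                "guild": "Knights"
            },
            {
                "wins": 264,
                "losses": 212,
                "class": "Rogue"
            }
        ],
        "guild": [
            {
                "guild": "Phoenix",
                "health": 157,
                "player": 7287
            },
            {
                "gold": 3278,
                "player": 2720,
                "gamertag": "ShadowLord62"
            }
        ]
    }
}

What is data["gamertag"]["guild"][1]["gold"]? 3278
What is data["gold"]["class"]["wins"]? 445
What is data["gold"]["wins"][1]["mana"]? 44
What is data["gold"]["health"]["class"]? "Warrior"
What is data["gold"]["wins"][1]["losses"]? 24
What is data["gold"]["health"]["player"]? 1797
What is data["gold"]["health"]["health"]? 228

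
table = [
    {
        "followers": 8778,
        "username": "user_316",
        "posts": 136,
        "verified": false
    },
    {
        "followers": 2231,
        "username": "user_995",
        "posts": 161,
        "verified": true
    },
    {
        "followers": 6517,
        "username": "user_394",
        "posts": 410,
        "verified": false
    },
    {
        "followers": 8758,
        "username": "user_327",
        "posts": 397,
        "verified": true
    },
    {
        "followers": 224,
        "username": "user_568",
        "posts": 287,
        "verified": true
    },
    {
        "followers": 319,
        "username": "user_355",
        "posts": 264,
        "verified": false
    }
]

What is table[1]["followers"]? 2231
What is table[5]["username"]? "user_355"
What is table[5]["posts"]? 264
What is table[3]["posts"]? 397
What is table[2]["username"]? "user_394"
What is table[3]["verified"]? True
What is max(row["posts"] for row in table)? 410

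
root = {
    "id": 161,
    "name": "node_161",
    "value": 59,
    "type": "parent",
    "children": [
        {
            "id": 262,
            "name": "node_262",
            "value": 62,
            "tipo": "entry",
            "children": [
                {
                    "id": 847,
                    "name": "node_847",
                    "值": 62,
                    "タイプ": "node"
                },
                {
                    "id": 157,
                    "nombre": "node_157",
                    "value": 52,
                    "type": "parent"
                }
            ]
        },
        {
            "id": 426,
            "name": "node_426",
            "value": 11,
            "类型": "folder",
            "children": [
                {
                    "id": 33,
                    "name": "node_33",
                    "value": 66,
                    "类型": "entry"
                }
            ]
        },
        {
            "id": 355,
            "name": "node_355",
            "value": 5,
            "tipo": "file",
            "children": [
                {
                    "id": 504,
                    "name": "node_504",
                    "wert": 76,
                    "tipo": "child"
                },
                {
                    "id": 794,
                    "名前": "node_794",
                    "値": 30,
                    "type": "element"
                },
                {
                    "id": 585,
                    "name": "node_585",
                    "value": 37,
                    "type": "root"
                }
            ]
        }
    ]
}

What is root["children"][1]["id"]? 426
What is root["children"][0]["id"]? 262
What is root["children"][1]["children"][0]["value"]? 66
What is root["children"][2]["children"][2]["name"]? "node_585"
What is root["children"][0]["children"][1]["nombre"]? "node_157"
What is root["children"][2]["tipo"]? "file"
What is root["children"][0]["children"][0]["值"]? 62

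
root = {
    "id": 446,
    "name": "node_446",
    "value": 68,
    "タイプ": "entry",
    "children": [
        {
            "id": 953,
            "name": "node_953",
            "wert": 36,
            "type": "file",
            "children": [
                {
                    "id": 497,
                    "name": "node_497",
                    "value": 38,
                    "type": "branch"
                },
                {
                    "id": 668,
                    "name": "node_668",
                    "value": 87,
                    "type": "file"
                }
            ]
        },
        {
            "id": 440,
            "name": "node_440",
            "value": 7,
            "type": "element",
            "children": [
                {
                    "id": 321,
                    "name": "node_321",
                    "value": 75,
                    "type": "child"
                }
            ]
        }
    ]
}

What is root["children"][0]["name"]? "node_953"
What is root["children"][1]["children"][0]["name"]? "node_321"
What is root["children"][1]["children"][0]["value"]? 75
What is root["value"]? 68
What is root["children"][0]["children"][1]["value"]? 87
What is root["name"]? "node_446"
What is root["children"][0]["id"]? 953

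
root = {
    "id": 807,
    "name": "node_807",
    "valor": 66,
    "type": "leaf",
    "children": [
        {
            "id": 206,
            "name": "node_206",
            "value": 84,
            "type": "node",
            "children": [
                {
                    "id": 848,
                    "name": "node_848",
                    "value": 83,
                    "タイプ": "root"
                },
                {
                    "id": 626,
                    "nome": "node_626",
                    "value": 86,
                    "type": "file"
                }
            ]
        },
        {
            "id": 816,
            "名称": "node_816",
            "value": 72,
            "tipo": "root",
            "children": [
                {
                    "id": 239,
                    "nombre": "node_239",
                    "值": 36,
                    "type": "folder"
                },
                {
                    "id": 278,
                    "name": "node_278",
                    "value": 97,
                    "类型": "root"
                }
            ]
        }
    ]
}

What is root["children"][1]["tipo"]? "root"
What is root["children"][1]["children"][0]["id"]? 239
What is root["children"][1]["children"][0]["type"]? "folder"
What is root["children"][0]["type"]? "node"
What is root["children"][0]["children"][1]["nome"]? "node_626"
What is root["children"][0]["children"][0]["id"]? 848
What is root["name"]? "node_807"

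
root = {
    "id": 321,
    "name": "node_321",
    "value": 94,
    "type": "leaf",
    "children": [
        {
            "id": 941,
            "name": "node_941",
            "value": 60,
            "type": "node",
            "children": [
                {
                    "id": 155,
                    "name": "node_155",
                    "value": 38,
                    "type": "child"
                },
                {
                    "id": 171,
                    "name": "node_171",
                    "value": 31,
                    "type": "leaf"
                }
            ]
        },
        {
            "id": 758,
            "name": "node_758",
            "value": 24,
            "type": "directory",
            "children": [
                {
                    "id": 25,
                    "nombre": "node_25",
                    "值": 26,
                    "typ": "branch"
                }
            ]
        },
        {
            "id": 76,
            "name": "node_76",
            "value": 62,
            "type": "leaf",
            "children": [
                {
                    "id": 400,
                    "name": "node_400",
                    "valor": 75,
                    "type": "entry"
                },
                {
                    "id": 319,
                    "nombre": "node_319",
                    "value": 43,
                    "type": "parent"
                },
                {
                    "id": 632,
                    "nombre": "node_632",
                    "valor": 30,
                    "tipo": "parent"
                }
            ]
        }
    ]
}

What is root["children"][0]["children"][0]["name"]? "node_155"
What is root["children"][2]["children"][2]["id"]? 632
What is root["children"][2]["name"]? "node_76"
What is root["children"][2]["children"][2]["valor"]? 30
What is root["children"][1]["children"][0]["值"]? 26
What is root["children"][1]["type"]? "directory"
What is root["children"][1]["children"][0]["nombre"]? "node_25"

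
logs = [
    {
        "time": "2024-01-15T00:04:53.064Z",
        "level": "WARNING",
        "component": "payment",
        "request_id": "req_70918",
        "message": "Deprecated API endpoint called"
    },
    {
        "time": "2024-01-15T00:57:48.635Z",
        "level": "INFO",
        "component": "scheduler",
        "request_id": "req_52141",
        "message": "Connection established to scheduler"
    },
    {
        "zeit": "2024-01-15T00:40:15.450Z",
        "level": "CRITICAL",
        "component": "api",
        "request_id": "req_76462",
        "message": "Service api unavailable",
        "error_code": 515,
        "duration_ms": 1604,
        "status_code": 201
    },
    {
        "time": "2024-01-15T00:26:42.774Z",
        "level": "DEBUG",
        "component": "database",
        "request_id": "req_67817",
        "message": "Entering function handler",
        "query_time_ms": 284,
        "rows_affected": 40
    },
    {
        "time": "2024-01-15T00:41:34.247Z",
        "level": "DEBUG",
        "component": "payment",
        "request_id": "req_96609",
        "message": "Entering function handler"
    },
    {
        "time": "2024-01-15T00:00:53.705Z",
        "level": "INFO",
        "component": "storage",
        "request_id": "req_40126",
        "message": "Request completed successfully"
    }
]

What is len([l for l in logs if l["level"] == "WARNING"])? 1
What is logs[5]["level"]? "INFO"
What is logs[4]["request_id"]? "req_96609"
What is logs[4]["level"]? "DEBUG"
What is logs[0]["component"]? "payment"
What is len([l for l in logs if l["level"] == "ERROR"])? 0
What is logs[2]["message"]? "Service api unavailable"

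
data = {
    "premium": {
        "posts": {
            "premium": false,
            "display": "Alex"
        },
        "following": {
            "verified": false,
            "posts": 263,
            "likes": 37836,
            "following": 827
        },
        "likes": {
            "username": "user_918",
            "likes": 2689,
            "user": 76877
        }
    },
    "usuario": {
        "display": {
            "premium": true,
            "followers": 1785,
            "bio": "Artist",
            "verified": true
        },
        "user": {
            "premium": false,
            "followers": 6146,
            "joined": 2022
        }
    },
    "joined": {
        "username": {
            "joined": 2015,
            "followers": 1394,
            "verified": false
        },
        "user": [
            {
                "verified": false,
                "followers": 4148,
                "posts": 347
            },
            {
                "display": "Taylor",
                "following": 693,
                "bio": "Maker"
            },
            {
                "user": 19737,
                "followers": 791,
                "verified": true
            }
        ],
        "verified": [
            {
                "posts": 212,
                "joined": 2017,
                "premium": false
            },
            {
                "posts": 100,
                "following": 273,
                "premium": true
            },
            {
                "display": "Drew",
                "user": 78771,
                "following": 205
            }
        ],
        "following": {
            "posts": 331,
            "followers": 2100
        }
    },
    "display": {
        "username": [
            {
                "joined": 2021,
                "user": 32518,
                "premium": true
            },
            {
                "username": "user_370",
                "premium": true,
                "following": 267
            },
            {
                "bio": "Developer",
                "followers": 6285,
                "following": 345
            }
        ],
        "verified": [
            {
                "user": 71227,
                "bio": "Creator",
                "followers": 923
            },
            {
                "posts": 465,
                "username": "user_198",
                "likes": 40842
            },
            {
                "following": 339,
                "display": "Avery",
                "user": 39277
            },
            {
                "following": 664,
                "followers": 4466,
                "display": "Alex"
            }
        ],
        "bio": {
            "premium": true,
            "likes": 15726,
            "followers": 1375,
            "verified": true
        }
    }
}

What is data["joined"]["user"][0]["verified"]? False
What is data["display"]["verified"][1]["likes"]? 40842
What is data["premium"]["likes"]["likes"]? 2689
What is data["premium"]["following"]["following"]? 827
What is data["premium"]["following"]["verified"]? False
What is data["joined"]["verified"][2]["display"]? "Drew"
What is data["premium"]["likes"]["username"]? "user_918"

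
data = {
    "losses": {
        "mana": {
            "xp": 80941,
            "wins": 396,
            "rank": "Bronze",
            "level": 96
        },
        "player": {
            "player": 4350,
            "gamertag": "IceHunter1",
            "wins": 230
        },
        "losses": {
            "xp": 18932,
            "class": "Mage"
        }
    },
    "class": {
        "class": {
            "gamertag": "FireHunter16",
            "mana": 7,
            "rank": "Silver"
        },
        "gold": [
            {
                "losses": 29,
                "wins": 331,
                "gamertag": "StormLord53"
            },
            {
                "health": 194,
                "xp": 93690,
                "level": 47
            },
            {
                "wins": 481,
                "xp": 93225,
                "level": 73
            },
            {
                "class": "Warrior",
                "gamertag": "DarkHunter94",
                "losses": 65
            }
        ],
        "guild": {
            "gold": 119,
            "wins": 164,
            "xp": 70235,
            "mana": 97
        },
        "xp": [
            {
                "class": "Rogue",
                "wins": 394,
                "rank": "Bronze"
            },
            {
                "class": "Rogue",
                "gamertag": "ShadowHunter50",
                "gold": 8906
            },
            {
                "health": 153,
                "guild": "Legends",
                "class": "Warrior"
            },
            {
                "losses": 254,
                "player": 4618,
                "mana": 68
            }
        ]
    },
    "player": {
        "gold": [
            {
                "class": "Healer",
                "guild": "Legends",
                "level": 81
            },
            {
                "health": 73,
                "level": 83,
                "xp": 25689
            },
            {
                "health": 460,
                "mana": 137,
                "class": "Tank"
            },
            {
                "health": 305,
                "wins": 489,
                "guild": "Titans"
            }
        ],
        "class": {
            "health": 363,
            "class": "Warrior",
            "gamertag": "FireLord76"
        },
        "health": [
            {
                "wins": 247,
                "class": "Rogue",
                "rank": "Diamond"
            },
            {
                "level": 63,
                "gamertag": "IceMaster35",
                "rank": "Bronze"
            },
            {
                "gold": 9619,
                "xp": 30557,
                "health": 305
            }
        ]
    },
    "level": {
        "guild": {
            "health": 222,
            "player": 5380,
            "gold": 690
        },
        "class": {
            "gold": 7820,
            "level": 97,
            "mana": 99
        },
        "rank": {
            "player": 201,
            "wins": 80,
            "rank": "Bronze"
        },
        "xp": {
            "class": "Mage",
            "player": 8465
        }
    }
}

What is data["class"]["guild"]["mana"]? 97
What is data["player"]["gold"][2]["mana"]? 137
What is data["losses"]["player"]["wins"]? 230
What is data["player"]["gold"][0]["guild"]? "Legends"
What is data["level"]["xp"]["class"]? "Mage"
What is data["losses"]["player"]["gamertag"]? "IceHunter1"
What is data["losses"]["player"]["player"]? 4350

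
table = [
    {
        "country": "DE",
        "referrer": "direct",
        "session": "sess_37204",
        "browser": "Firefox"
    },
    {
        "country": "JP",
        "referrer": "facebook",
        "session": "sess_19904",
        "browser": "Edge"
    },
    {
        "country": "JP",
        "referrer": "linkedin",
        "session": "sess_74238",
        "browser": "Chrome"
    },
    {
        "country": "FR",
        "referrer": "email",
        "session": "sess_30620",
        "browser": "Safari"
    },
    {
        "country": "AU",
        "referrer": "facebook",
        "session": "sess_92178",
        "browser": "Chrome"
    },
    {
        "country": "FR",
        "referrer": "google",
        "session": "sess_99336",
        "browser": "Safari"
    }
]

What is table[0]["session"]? "sess_37204"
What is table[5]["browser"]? "Safari"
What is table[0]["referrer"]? "direct"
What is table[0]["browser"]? "Firefox"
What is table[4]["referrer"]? "facebook"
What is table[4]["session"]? "sess_92178"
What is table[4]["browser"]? "Chrome"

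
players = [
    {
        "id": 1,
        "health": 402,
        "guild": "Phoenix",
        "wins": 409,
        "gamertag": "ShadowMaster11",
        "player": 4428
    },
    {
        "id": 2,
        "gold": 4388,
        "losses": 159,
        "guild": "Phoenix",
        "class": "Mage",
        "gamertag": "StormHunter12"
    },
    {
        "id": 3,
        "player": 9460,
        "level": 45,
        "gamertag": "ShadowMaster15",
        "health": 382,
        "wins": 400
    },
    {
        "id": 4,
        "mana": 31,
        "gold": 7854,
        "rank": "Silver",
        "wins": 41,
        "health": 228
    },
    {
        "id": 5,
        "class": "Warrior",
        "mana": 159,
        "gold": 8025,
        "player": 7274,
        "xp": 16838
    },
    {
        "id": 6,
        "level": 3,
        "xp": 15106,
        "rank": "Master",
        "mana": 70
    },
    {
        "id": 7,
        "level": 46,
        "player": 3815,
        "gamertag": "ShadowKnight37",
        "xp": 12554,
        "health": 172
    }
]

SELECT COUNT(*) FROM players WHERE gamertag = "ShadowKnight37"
1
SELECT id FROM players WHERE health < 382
[4, 7]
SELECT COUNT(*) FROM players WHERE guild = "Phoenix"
2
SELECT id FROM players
[1, 2, 3, 4, 5, 6, 7]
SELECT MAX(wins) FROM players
409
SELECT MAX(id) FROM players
7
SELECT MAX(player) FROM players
9460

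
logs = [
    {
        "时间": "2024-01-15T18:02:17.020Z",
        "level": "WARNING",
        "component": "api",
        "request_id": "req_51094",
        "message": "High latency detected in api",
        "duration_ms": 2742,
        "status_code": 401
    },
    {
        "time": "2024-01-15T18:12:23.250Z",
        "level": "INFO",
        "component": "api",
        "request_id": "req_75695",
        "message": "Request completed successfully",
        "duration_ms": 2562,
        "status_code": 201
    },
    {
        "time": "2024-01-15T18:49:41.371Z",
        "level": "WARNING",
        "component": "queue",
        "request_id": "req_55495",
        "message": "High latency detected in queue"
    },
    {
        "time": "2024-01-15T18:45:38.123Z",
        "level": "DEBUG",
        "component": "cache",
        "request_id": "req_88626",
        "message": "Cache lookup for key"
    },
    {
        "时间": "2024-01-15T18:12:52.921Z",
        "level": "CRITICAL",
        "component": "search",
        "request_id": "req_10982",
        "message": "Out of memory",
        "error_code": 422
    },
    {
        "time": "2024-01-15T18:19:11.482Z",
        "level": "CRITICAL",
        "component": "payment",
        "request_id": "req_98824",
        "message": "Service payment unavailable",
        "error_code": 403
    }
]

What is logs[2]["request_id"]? "req_55495"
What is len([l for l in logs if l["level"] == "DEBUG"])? 1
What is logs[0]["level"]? "WARNING"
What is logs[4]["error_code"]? 422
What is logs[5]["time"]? "2024-01-15T18:19:11.482Z"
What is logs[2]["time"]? "2024-01-15T18:49:41.371Z"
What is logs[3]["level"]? "DEBUG"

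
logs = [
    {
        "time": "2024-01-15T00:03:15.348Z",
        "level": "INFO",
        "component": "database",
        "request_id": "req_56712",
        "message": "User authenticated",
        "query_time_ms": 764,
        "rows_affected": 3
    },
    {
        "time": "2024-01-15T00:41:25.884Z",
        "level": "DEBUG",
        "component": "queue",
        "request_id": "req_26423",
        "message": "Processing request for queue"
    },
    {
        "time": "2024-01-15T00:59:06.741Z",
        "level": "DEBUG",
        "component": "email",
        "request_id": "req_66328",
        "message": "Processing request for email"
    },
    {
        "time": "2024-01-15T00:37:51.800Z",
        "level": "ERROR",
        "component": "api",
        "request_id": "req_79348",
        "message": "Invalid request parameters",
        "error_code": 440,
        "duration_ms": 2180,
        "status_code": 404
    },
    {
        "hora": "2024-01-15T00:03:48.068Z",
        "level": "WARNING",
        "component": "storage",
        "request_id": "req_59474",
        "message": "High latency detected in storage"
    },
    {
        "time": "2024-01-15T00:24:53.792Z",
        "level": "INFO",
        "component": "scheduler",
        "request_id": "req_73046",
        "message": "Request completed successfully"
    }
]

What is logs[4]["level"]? "WARNING"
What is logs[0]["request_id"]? "req_56712"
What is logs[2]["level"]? "DEBUG"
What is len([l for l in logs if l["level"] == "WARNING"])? 1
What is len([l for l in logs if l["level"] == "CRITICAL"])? 0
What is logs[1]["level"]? "DEBUG"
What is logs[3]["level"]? "ERROR"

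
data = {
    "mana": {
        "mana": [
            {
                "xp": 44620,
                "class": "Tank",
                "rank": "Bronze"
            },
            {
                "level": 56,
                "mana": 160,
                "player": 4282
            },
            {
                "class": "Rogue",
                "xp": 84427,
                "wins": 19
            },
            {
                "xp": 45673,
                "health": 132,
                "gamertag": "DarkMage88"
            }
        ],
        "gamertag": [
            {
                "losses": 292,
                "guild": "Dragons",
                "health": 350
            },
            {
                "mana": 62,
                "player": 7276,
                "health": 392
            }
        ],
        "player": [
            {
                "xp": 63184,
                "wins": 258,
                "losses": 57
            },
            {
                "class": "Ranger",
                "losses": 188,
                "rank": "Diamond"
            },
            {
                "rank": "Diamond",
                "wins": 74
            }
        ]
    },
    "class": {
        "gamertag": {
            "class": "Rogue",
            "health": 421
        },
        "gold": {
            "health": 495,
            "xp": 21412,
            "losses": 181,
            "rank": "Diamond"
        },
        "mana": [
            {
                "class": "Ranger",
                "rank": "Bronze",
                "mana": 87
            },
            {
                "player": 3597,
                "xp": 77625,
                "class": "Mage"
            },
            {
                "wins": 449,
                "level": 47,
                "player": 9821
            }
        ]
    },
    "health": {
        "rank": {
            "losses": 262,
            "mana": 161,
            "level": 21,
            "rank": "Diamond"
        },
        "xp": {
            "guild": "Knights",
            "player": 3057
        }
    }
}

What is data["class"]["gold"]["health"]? 495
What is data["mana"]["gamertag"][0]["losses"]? 292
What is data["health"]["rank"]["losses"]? 262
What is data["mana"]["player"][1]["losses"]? 188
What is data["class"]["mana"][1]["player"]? 3597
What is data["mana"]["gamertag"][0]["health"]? 350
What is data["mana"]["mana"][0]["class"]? "Tank"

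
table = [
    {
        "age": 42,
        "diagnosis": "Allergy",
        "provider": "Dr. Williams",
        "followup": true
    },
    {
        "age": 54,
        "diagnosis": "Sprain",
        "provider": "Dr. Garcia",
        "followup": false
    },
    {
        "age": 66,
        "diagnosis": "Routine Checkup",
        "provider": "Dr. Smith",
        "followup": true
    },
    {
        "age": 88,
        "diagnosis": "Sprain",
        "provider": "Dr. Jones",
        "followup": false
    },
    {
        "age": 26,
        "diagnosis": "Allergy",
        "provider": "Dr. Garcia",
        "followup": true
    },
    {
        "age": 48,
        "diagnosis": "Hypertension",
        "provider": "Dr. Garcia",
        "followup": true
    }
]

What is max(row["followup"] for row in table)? True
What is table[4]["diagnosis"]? "Allergy"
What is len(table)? 6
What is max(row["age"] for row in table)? 88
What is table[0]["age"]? 42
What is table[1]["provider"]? "Dr. Garcia"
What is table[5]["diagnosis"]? "Hypertension"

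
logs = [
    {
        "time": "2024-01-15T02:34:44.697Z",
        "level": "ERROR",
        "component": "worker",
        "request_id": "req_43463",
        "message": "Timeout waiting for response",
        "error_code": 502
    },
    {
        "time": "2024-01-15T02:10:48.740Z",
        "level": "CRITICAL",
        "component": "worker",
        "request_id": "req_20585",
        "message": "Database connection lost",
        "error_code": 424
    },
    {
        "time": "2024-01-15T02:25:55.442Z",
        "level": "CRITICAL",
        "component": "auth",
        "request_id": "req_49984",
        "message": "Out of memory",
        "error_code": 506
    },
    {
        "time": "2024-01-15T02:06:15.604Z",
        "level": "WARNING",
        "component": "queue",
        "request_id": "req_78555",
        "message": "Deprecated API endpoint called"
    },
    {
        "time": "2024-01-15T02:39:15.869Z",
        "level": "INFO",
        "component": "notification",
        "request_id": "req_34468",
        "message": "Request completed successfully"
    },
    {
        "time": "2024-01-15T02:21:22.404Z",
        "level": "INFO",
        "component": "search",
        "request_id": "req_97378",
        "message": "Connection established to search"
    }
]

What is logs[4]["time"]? "2024-01-15T02:39:15.869Z"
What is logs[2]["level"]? "CRITICAL"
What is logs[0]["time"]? "2024-01-15T02:34:44.697Z"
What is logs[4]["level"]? "INFO"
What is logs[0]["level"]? "ERROR"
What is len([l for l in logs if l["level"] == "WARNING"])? 1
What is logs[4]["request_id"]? "req_34468"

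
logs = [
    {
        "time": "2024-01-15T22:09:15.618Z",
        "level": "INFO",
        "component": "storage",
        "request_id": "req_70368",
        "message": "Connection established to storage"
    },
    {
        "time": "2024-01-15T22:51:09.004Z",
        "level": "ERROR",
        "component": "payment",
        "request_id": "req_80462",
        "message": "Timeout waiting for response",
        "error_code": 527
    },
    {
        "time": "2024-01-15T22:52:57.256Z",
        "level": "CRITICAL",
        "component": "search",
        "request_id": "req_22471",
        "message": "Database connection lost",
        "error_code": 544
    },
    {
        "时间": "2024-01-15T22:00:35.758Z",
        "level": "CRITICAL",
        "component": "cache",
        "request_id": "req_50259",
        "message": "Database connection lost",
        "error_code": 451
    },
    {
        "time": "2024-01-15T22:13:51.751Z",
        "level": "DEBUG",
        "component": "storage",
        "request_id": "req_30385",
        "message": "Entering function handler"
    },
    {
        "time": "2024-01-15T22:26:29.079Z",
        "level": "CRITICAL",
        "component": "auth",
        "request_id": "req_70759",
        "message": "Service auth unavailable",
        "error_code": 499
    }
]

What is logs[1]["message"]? "Timeout waiting for response"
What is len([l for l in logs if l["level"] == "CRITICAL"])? 3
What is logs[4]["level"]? "DEBUG"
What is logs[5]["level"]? "CRITICAL"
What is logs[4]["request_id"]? "req_30385"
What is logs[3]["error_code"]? 451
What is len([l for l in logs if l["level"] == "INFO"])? 1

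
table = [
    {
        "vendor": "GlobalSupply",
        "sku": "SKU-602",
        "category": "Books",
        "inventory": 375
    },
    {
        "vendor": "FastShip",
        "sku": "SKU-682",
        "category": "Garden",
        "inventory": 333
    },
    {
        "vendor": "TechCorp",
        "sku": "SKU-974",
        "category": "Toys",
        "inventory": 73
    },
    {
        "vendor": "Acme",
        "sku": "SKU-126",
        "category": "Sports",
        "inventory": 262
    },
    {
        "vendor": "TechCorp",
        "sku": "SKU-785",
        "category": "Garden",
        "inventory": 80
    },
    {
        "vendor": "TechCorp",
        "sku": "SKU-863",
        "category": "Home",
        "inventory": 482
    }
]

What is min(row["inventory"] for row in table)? 73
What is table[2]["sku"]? "SKU-974"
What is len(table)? 6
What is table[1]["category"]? "Garden"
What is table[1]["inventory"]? 333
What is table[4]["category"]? "Garden"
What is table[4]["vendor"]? "TechCorp"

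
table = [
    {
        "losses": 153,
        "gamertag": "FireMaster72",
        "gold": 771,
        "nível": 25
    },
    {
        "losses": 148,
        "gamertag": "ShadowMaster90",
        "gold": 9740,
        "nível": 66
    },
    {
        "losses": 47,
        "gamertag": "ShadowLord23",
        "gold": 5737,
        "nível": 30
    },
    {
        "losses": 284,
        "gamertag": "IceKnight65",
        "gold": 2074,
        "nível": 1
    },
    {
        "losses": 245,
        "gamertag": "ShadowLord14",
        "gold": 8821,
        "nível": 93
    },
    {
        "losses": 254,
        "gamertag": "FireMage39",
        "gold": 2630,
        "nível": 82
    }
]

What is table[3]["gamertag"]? "IceKnight65"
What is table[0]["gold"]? 771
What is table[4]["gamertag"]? "ShadowLord14"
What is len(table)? 6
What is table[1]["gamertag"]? "ShadowMaster90"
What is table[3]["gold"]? 2074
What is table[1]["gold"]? 9740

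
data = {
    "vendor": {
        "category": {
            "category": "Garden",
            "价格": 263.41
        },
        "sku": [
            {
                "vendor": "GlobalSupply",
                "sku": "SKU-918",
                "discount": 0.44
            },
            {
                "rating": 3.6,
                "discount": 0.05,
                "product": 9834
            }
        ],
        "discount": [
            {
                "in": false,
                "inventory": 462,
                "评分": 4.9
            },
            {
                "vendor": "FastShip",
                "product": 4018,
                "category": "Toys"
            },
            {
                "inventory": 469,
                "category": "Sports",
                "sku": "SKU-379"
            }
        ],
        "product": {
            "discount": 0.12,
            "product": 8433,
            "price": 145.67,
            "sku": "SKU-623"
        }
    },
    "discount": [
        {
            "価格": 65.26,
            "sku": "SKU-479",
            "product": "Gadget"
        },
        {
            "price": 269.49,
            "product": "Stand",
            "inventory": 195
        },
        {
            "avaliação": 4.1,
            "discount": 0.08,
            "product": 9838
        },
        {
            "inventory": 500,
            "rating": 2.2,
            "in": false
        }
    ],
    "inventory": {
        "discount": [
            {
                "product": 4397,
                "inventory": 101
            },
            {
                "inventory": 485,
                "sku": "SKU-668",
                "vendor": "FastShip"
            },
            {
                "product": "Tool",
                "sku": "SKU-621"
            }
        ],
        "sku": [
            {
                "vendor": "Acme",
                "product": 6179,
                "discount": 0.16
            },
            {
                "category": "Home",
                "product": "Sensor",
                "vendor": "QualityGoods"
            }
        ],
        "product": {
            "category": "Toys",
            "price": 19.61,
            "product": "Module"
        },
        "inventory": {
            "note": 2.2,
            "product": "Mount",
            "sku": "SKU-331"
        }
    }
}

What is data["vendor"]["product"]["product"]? 8433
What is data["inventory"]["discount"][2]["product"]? "Tool"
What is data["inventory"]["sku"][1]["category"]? "Home"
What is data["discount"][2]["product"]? 9838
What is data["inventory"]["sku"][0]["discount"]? 0.16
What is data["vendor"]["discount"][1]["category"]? "Toys"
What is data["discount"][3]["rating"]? 2.2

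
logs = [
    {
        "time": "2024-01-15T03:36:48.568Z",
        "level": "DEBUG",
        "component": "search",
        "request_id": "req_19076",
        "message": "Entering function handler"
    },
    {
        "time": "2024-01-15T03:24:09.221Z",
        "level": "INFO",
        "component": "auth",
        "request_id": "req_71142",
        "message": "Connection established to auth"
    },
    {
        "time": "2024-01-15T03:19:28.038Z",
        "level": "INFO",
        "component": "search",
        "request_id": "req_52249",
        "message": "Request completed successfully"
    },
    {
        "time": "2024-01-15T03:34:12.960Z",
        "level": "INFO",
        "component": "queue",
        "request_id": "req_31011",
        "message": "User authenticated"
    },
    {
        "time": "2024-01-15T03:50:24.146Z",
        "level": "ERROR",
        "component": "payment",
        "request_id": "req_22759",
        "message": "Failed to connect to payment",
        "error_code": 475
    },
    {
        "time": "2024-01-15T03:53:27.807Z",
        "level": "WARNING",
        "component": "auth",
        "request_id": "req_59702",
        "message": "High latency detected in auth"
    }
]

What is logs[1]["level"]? "INFO"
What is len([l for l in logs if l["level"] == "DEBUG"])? 1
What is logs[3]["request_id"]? "req_31011"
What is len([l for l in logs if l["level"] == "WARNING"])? 1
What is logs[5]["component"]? "auth"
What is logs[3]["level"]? "INFO"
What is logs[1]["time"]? "2024-01-15T03:24:09.221Z"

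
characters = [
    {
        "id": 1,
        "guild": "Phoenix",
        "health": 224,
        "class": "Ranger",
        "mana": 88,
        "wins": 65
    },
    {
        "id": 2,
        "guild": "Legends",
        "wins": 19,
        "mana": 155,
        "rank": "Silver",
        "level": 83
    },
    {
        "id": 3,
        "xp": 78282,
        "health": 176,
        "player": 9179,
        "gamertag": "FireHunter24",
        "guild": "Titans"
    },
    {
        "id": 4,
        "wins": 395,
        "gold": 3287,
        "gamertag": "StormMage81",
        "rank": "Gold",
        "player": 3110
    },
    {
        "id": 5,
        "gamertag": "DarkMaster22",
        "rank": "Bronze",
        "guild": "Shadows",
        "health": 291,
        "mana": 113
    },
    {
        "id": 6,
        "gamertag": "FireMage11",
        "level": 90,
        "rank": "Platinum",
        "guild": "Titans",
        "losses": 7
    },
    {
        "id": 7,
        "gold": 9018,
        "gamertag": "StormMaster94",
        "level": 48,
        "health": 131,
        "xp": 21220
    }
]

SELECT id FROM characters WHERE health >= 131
[1, 3, 5, 7]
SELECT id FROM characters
[1, 2, 3, 4, 5, 6, 7]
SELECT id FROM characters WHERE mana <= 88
[1]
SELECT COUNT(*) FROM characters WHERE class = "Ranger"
1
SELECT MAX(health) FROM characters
291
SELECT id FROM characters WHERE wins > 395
[]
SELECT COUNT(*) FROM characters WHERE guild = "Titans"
2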